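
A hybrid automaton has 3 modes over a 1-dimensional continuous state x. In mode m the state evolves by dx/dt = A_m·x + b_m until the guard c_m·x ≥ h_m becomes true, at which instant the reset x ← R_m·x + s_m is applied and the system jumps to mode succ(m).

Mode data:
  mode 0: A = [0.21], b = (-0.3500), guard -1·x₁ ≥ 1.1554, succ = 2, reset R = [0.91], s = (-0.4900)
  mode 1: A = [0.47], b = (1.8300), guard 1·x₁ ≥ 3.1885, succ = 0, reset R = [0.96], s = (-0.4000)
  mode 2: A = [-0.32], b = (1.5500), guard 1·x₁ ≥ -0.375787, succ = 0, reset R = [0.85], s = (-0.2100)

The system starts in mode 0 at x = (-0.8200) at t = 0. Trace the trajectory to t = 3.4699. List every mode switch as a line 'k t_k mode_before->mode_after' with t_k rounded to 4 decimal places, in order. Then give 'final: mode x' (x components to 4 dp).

1 0.6025 0->2
2 1.2324 2->0
3 2.4267 0->2
4 3.0566 2->0
final: 0 -0.7286

Mode 0: guard c·x = 1.1554 hit at Δt = 0.6025 (t = 0.6025), x⁻ = (-1.1554) → reset → x⁺ = (-1.5414), jump to mode 2
Mode 2: guard c·x = -0.3758 hit at Δt = 0.6299 (t = 1.2324), x⁻ = (-0.3758) → reset → x⁺ = (-0.5294), jump to mode 0
Mode 0: guard c·x = 1.1554 hit at Δt = 1.1943 (t = 2.4267), x⁻ = (-1.1554) → reset → x⁺ = (-1.5414), jump to mode 2
Mode 2: guard c·x = -0.3758 hit at Δt = 0.6299 (t = 3.0566), x⁻ = (-0.3758) → reset → x⁺ = (-0.5294), jump to mode 0
Mode 0: flow for 0.4133 to horizon, guard not reached → x = (-0.7286)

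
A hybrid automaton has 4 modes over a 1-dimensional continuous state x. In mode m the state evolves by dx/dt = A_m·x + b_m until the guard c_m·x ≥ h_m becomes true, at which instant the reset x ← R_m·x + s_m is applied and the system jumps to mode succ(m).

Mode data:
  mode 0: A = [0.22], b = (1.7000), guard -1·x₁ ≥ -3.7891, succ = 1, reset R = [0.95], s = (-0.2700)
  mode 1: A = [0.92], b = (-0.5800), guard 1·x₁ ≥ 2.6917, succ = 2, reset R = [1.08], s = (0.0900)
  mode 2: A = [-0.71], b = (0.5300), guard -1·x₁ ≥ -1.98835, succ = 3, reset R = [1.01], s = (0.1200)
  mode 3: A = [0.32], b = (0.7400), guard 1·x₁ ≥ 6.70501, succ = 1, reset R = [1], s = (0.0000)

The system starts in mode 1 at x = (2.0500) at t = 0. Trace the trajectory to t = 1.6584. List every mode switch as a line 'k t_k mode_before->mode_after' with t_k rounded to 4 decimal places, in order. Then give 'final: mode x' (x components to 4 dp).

1 0.4054 1->2
2 1.2428 2->3
final: 3 2.7599

Mode 1: guard c·x = 2.6917 hit at Δt = 0.4054 (t = 0.4054), x⁻ = (2.6917) → reset → x⁺ = (2.9970), jump to mode 2
Mode 2: guard c·x = -1.9884 hit at Δt = 0.8374 (t = 1.2428), x⁻ = (1.9883) → reset → x⁺ = (2.1282), jump to mode 3
Mode 3: flow for 0.4156 to horizon, guard not reached → x = (2.7599)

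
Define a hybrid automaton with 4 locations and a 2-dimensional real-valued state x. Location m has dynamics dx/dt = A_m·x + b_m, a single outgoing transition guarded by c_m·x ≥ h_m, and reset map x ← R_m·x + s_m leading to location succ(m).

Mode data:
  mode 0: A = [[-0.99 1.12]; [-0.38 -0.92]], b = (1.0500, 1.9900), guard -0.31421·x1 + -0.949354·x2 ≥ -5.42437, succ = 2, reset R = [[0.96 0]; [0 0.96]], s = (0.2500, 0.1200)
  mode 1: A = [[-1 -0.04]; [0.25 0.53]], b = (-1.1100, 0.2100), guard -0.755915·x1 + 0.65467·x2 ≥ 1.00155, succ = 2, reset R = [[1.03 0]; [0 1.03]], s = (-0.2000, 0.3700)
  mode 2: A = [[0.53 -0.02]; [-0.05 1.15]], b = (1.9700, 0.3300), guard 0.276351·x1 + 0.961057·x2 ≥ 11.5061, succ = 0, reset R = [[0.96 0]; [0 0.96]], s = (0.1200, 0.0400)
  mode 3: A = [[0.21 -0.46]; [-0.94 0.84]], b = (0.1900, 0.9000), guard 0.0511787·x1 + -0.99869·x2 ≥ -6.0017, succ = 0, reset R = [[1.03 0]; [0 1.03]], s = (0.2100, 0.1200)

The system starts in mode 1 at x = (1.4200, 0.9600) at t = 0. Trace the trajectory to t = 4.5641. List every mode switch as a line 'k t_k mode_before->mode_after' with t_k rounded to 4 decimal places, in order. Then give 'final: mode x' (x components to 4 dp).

1 0.6781 1->2
2 2.0308 2->0
3 3.1313 0->2
4 3.9134 2->0
final: 0 9.2945 3.6584

Mode 1: guard c·x = 1.0015 hit at Δt = 0.6781 (t = 0.6781), x⁻ = (0.1472, 1.6999) → reset → x⁺ = (-0.0483, 2.1209), jump to mode 2
Mode 2: guard c·x = 11.5061 hit at Δt = 1.3527 (t = 2.0308), x⁻ = (3.6009, 10.9369) → reset → x⁺ = (3.5769, 10.5394), jump to mode 0
Mode 0: guard c·x = -5.4244 hit at Δt = 1.1005 (t = 3.1313), x⁻ = (6.3866, 3.6000) → reset → x⁺ = (6.3811, 3.5760), jump to mode 2
Mode 2: guard c·x = 11.5061 hit at Δt = 0.7821 (t = 3.9134), x⁻ = (11.4592, 8.6772) → reset → x⁺ = (11.1209, 8.3702), jump to mode 0
Mode 0: flow for 0.6507 to horizon, guard not reached → x = (9.2945, 3.6584)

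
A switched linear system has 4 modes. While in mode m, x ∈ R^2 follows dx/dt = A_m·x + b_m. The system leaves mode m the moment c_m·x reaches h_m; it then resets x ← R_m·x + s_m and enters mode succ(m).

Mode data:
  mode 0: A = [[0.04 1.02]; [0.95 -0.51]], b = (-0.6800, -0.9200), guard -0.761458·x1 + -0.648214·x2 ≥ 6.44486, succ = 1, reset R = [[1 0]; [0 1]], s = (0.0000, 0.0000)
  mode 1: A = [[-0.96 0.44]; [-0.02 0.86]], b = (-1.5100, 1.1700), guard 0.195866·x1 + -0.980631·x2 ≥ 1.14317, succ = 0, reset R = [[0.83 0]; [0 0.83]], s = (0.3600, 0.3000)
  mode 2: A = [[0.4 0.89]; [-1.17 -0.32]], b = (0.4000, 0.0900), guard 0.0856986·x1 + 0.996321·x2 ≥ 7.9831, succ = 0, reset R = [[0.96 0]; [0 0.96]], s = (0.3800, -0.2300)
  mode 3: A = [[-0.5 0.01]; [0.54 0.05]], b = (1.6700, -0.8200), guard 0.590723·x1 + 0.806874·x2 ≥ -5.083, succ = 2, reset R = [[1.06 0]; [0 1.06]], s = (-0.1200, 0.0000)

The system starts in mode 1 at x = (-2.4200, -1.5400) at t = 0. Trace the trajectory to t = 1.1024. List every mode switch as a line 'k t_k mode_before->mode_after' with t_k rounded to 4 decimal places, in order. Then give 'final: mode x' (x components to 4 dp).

1 0.6762 1->0
final: 0 -2.5752 -1.9589

Mode 1: guard c·x = 1.1432 hit at Δt = 0.6762 (t = 0.6762), x⁻ = (-2.3634, -1.6378) → reset → x⁺ = (-1.6016, -1.0594), jump to mode 0
Mode 0: flow for 0.4262 to horizon, guard not reached → x = (-2.5752, -1.9589)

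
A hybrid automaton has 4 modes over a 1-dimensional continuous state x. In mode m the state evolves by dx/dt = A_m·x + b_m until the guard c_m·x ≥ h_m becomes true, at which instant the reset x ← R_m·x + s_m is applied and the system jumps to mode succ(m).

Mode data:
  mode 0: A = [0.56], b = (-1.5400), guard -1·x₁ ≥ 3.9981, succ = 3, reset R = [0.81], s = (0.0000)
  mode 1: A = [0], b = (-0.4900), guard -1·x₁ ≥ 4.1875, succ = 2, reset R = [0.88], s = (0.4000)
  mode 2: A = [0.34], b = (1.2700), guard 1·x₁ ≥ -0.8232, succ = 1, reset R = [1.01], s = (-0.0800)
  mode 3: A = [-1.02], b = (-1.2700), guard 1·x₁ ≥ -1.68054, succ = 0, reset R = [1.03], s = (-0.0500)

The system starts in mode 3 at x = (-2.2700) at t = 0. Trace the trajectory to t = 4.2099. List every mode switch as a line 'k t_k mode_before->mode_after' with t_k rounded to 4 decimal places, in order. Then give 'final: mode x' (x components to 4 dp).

1 0.8392 3->0
2 1.5505 0->3
3 3.0419 3->0
4 3.7532 0->3
final: 3 -2.4961

Mode 3: guard c·x = -1.6805 hit at Δt = 0.8392 (t = 0.8392), x⁻ = (-1.6805) → reset → x⁺ = (-1.7810), jump to mode 0
Mode 0: guard c·x = 3.9981 hit at Δt = 0.7113 (t = 1.5505), x⁻ = (-3.9981) → reset → x⁺ = (-3.2385), jump to mode 3
Mode 3: guard c·x = -1.6805 hit at Δt = 1.4914 (t = 3.0419), x⁻ = (-1.6805) → reset → x⁺ = (-1.7810), jump to mode 0
Mode 0: guard c·x = 3.9981 hit at Δt = 0.7113 (t = 3.7532), x⁻ = (-3.9981) → reset → x⁺ = (-3.2385), jump to mode 3
Mode 3: flow for 0.4567 to horizon, guard not reached → x = (-2.4961)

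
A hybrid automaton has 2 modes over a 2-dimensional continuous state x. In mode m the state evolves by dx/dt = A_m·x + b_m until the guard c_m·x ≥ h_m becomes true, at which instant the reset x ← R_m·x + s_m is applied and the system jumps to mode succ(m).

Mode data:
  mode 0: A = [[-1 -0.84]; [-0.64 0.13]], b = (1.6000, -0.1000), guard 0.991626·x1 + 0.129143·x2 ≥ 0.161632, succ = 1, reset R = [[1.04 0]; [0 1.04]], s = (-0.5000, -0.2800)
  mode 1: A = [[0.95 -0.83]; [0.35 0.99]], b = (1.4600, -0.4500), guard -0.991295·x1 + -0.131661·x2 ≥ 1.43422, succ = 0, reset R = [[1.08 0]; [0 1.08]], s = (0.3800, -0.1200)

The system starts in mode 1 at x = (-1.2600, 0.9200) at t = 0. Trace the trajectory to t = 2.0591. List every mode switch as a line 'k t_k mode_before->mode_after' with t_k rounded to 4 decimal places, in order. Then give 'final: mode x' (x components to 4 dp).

Mode 1: guard c·x = 1.4342 hit at Δt = 0.4847 (t = 0.4847), x⁻ = (-1.5669, 0.9040) → reset → x⁺ = (-1.3122, 0.8563), jump to mode 0
Mode 0: guard c·x = 0.1616 hit at Δt = 1.1393 (t = 1.6240), x⁻ = (-0.0037, 1.2802) → reset → x⁺ = (-0.5039, 1.0514), jump to mode 1
Mode 1: flow for 0.4351 to horizon, guard not reached → x = (-0.4891, 1.2793)

1 0.4847 1->0
2 1.6240 0->1
final: 1 -0.4891 1.2793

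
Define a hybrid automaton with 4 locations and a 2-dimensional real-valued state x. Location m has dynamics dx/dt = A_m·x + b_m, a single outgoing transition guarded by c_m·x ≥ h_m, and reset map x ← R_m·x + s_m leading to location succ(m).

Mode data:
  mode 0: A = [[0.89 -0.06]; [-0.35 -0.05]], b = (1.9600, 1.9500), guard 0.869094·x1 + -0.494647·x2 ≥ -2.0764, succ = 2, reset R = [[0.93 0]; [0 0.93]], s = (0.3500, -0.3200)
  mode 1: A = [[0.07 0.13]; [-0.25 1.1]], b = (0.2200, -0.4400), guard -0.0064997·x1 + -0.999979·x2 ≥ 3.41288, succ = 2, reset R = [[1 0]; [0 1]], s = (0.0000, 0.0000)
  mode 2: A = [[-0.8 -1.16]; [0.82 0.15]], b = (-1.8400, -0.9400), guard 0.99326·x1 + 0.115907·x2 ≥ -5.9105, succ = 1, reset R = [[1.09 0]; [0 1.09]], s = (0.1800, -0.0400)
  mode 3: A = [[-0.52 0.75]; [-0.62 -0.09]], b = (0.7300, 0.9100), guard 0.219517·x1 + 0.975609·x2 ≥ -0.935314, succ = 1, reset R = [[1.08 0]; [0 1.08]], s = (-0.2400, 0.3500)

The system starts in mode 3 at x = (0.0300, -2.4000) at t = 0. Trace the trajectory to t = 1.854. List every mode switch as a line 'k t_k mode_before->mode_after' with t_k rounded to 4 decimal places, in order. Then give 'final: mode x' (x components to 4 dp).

Mode 3: guard c·x = -0.9353 hit at Δt = 1.2180 (t = 1.2180), x⁻ = (-0.3850, -0.8721) → reset → x⁺ = (-0.6558, -0.5918), jump to mode 1
Mode 1: flow for 0.6360 to horizon, guard not reached → x = (-0.6243, -1.4501)

1 1.2180 3->1
final: 1 -0.6243 -1.4501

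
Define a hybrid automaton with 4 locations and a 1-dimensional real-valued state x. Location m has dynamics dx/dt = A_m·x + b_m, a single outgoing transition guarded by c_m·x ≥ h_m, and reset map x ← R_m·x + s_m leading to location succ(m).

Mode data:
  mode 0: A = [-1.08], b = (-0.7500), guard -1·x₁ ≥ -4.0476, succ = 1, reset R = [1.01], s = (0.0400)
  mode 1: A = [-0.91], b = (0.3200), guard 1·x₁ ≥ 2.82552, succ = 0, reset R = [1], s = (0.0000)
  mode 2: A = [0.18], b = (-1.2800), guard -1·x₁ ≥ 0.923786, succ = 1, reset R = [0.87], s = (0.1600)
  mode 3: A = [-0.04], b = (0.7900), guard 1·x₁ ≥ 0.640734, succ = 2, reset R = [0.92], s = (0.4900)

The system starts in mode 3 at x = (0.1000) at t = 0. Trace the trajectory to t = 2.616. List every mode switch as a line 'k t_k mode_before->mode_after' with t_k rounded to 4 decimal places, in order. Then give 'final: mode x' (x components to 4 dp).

Mode 3: guard c·x = 0.6407 hit at Δt = 0.6976 (t = 0.6976), x⁻ = (0.6407) → reset → x⁺ = (1.0795), jump to mode 2
Mode 2: guard c·x = 0.9238 hit at Δt = 1.5932 (t = 2.2908), x⁻ = (-0.9238) → reset → x⁺ = (-0.6437), jump to mode 1
Mode 1: flow for 0.3252 to horizon, guard not reached → x = (-0.3887)

1 0.6976 3->2
2 2.2908 2->1
final: 1 -0.3887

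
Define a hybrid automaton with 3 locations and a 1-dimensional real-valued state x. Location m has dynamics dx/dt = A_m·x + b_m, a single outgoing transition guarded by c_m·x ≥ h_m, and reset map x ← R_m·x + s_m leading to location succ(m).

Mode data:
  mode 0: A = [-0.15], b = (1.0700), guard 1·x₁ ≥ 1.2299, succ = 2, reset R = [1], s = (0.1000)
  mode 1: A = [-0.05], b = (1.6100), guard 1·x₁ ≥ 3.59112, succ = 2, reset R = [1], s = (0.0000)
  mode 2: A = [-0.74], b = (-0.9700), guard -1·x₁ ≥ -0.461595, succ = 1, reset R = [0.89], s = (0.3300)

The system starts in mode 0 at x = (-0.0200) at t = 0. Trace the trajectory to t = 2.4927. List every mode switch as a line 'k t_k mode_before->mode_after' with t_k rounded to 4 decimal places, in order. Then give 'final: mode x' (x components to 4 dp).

Mode 0: guard c·x = 1.2299 hit at Δt = 1.2803 (t = 1.2803), x⁻ = (1.2299) → reset → x⁺ = (1.3299), jump to mode 2
Mode 2: guard c·x = -0.4616 hit at Δt = 0.5388 (t = 1.8191), x⁻ = (0.4616) → reset → x⁺ = (0.7408), jump to mode 1
Mode 1: flow for 0.6736 to horizon, guard not reached → x = (1.7827)

1 1.2803 0->2
2 1.8191 2->1
final: 1 1.7827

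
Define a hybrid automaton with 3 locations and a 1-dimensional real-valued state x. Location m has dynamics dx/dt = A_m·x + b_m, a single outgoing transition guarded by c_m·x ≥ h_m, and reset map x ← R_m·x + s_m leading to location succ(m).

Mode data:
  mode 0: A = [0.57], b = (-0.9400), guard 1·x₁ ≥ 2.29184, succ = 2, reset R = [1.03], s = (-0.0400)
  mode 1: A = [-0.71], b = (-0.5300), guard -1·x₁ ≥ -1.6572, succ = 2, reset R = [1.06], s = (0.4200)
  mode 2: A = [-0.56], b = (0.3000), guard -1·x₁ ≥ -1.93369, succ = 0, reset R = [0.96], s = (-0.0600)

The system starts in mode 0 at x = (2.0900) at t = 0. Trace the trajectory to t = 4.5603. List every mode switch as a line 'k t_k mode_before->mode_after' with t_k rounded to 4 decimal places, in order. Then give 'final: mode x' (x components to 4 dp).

1 0.6613 0->2
2 1.0976 2->0
3 3.6832 0->2
4 4.1195 2->0
final: 0 1.8384

Mode 0: guard c·x = 2.2918 hit at Δt = 0.6613 (t = 0.6613), x⁻ = (2.2918) → reset → x⁺ = (2.3206), jump to mode 2
Mode 2: guard c·x = -1.9337 hit at Δt = 0.4363 (t = 1.0976), x⁻ = (1.9337) → reset → x⁺ = (1.7963), jump to mode 0
Mode 0: guard c·x = 2.2918 hit at Δt = 2.5856 (t = 3.6832), x⁻ = (2.2918) → reset → x⁺ = (2.3206), jump to mode 2
Mode 2: guard c·x = -1.9337 hit at Δt = 0.4363 (t = 4.1195), x⁻ = (1.9337) → reset → x⁺ = (1.7963), jump to mode 0
Mode 0: flow for 0.4408 to horizon, guard not reached → x = (1.8384)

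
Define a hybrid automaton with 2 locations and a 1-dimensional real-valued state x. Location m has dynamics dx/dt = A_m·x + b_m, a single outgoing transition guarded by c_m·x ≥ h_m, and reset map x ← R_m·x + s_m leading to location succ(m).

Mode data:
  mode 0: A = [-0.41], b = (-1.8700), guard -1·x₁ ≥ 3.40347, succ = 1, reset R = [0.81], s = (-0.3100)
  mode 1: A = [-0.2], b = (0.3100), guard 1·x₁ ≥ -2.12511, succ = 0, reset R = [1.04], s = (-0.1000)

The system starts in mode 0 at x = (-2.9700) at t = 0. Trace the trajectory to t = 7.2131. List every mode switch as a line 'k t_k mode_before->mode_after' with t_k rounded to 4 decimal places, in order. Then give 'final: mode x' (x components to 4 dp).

1 0.7758 0->1
2 1.9164 1->0
3 3.5385 0->1
4 4.6791 1->0
5 6.3011 0->1
final: 1 -2.2971

Mode 0: guard c·x = 3.4035 hit at Δt = 0.7758 (t = 0.7758), x⁻ = (-3.4035) → reset → x⁺ = (-3.0668), jump to mode 1
Mode 1: guard c·x = -2.1251 hit at Δt = 1.1406 (t = 1.9164), x⁻ = (-2.1251) → reset → x⁺ = (-2.3101), jump to mode 0
Mode 0: guard c·x = 3.4035 hit at Δt = 1.6221 (t = 3.5385), x⁻ = (-3.4035) → reset → x⁺ = (-3.0668), jump to mode 1
Mode 1: guard c·x = -2.1251 hit at Δt = 1.1406 (t = 4.6791), x⁻ = (-2.1251) → reset → x⁺ = (-2.3101), jump to mode 0
Mode 0: guard c·x = 3.4035 hit at Δt = 1.6221 (t = 6.3011), x⁻ = (-3.4035) → reset → x⁺ = (-3.0668), jump to mode 1
Mode 1: flow for 0.9120 to horizon, guard not reached → x = (-2.2971)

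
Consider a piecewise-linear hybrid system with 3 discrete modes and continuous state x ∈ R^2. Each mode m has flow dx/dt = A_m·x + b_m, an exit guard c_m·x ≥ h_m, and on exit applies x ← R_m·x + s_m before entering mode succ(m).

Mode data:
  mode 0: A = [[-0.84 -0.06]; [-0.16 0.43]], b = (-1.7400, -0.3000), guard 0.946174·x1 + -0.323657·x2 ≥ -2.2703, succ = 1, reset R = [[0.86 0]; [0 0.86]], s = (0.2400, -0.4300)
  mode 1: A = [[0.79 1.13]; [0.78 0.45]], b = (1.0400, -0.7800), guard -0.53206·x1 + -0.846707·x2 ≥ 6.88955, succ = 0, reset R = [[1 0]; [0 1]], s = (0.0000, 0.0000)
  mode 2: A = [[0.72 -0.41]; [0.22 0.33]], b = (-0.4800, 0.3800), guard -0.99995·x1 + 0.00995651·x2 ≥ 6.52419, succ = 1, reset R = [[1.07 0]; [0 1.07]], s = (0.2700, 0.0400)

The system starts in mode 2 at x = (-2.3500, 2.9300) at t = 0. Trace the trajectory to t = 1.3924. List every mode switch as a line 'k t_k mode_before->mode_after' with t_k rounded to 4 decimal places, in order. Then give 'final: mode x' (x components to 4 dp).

Mode 2: guard c·x = 6.5242 hit at Δt = 0.8601 (t = 0.8601), x⁻ = (-6.4909, 3.3730) → reset → x⁺ = (-6.6753, 3.6491), jump to mode 1
Mode 1: flow for 0.5323 to horizon, guard not reached → x = (-7.6403, 0.8981)

1 0.8601 2->1
final: 1 -7.6403 0.8981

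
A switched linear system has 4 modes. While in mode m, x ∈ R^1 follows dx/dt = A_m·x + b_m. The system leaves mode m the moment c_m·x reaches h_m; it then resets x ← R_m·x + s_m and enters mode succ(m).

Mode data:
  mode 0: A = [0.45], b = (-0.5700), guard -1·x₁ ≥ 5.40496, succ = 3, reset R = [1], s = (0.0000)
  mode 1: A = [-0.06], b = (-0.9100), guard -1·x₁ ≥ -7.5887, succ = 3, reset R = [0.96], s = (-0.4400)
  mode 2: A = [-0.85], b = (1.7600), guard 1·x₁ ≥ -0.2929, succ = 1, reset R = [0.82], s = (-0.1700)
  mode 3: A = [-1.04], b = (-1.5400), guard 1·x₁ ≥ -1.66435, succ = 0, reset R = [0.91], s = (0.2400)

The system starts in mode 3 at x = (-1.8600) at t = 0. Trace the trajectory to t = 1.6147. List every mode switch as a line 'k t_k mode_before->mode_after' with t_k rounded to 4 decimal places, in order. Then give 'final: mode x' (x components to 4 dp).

Mode 3: guard c·x = -1.6643 hit at Δt = 0.6976 (t = 0.6976), x⁻ = (-1.6643) → reset → x⁺ = (-1.2746), jump to mode 0
Mode 0: flow for 0.9171 to horizon, guard not reached → x = (-2.5729)

1 0.6976 3->0
final: 0 -2.5729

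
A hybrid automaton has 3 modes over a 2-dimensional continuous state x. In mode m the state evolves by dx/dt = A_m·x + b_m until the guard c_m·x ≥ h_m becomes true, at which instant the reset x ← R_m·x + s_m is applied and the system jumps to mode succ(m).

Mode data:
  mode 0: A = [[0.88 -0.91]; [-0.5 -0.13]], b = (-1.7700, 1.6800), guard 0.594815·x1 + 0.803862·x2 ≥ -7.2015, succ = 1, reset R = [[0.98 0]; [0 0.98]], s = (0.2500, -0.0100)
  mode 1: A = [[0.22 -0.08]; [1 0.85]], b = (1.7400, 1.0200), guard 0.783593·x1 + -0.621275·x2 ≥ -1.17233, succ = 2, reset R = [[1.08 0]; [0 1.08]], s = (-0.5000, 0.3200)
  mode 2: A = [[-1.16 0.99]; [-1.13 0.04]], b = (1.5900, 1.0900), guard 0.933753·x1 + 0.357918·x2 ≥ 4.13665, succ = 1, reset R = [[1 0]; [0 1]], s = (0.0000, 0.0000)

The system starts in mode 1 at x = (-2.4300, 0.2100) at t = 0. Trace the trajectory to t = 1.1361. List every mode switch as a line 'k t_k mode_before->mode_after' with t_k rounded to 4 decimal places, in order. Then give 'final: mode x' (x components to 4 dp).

Mode 1: guard c·x = -1.1723 hit at Δt = 0.4976 (t = 0.4976), x⁻ = (-1.7927, -0.3740) → reset → x⁺ = (-2.4361, -0.0840), jump to mode 2
Mode 2: flow for 0.6385 to horizon, guard not reached → x = (-0.0289, 1.4739)

1 0.4976 1->2
final: 2 -0.0289 1.4739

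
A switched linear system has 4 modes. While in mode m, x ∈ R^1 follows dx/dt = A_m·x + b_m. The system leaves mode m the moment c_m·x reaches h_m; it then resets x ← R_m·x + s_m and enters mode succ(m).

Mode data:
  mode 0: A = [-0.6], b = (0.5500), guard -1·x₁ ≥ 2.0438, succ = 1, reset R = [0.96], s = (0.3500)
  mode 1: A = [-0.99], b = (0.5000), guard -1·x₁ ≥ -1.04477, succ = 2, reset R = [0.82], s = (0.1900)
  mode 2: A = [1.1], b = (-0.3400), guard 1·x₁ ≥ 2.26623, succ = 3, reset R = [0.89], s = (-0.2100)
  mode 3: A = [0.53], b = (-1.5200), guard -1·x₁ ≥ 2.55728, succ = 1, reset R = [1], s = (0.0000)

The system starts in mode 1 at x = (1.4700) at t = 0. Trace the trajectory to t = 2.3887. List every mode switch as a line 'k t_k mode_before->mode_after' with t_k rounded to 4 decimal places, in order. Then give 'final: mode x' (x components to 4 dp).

Mode 1: guard c·x = -1.0448 hit at Δt = 0.5869 (t = 0.5869), x⁻ = (1.0448) → reset → x⁺ = (1.0467), jump to mode 2
Mode 2: guard c·x = 2.2662 hit at Δt = 0.8871 (t = 1.4740), x⁻ = (2.2662) → reset → x⁺ = (1.8069), jump to mode 3
Mode 3: flow for 0.9147 to horizon, guard not reached → x = (1.1451)

1 0.5869 1->2
2 1.4740 2->3
final: 3 1.1451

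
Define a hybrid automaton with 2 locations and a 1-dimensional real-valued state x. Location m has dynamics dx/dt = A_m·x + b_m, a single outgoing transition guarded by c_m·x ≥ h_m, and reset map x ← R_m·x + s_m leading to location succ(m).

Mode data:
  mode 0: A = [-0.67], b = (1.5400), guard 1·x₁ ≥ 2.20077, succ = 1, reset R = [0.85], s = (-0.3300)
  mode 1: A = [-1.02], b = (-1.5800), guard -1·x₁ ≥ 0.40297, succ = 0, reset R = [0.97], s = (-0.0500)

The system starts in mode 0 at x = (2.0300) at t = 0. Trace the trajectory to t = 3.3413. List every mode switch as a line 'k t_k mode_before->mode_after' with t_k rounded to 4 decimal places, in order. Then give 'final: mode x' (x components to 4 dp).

1 1.5083 0->1
2 2.4806 1->0
final: 0 0.7596

Mode 0: guard c·x = 2.2008 hit at Δt = 1.5083 (t = 1.5083), x⁻ = (2.2008) → reset → x⁺ = (1.5407), jump to mode 1
Mode 1: guard c·x = 0.4030 hit at Δt = 0.9723 (t = 2.4806), x⁻ = (-0.4030) → reset → x⁺ = (-0.4409), jump to mode 0
Mode 0: flow for 0.8607 to horizon, guard not reached → x = (0.7596)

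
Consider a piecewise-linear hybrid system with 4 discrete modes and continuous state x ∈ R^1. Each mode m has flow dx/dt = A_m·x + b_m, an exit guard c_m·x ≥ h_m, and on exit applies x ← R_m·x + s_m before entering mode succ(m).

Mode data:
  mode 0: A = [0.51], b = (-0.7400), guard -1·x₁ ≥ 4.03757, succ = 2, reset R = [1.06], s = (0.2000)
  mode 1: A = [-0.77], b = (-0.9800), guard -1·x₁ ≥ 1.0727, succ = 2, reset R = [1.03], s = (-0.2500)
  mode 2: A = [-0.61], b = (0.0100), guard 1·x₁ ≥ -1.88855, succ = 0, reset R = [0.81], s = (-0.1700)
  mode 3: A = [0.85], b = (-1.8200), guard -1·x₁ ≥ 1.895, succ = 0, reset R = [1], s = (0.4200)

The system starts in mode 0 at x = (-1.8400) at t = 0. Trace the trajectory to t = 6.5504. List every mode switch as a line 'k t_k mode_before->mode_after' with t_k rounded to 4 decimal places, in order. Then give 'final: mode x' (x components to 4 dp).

1 1.0029 0->2
2 2.2580 2->0
3 3.3463 0->2
4 4.6014 2->0
5 5.6897 0->2
final: 2 -2.4067

Mode 0: guard c·x = 4.0376 hit at Δt = 1.0029 (t = 1.0029), x⁻ = (-4.0376) → reset → x⁺ = (-4.0798), jump to mode 2
Mode 2: guard c·x = -1.8885 hit at Δt = 1.2551 (t = 2.2580), x⁻ = (-1.8886) → reset → x⁺ = (-1.6997), jump to mode 0
Mode 0: guard c·x = 4.0376 hit at Δt = 1.0883 (t = 3.3463), x⁻ = (-4.0376) → reset → x⁺ = (-4.0798), jump to mode 2
Mode 2: guard c·x = -1.8885 hit at Δt = 1.2551 (t = 4.6014), x⁻ = (-1.8886) → reset → x⁺ = (-1.6997), jump to mode 0
Mode 0: guard c·x = 4.0376 hit at Δt = 1.0883 (t = 5.6897), x⁻ = (-4.0376) → reset → x⁺ = (-4.0798), jump to mode 2
Mode 2: flow for 0.8607 to horizon, guard not reached → x = (-2.4067)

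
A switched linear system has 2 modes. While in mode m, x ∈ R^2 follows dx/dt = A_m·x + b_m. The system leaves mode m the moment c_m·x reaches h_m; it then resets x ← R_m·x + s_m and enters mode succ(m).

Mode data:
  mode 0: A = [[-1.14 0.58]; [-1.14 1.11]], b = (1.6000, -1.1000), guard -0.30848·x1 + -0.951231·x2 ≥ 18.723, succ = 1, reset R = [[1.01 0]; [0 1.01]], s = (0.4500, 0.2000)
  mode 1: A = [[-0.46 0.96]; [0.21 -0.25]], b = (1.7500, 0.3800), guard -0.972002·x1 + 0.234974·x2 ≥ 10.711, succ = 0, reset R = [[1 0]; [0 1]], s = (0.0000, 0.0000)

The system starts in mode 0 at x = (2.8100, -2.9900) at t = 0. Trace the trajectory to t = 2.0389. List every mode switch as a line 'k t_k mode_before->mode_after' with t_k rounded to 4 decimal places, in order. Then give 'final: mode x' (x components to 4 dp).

Mode 0: guard c·x = 18.7230 hit at Δt = 1.2940 (t = 1.2940), x⁻ = (-2.8208, -18.7681) → reset → x⁺ = (-2.3990, -18.7558), jump to mode 1
Mode 1: flow for 0.7449 to horizon, guard not reached → x = (-11.0946, -16.3483)

1 1.2940 0->1
final: 1 -11.0946 -16.3483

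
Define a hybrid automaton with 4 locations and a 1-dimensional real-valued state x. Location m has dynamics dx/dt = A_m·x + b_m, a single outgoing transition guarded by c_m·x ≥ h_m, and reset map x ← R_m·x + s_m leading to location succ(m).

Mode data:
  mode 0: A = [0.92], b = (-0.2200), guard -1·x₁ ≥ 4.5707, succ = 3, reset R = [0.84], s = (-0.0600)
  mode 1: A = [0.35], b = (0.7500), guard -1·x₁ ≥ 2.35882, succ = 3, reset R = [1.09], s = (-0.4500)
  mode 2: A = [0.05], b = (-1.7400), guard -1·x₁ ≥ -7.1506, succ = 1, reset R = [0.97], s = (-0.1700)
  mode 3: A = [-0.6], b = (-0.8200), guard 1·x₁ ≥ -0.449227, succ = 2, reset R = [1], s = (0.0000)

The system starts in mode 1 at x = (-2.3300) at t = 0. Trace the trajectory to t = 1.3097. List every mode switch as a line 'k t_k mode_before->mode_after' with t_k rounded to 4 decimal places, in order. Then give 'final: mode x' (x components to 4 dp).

1 0.4092 1->3
final: 3 -2.3305

Mode 1: guard c·x = 2.3588 hit at Δt = 0.4092 (t = 0.4092), x⁻ = (-2.3588) → reset → x⁺ = (-3.0211), jump to mode 3
Mode 3: flow for 0.9005 to horizon, guard not reached → x = (-2.3305)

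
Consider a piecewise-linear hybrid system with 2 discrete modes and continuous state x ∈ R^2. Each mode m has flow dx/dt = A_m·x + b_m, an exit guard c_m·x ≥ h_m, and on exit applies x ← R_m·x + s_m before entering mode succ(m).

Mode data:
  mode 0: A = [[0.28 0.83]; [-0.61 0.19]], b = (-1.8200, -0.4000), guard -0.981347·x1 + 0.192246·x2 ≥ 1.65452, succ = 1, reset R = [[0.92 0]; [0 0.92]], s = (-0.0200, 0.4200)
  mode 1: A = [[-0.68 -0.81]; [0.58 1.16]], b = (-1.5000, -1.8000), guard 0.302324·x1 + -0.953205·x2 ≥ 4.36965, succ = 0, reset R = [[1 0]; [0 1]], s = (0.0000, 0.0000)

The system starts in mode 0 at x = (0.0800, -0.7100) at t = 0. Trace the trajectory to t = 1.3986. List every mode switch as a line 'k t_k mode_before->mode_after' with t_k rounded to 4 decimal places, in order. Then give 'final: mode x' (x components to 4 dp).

1 0.7042 0->1
final: 1 -1.0896 -3.4618

Mode 0: guard c·x = 1.6545 hit at Δt = 0.7042 (t = 0.7042), x⁻ = (-1.8301, -0.7358) → reset → x⁺ = (-1.7037, -0.2569), jump to mode 1
Mode 1: flow for 0.6944 to horizon, guard not reached → x = (-1.0896, -3.4618)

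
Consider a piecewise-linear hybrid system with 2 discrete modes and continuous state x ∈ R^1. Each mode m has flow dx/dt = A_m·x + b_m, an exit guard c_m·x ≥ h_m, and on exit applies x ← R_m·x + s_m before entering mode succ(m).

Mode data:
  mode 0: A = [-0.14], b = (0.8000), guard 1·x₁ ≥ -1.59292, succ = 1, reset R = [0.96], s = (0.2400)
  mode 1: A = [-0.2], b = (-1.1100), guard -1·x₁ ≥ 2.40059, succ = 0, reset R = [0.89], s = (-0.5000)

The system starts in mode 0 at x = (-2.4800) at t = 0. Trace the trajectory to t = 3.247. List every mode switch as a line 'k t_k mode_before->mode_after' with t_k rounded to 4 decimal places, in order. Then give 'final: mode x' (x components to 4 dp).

1 0.8184 0->1
2 2.3296 1->0
final: 0 -1.6300

Mode 0: guard c·x = -1.5929 hit at Δt = 0.8184 (t = 0.8184), x⁻ = (-1.5929) → reset → x⁺ = (-1.2892), jump to mode 1
Mode 1: guard c·x = 2.4006 hit at Δt = 1.5112 (t = 2.3296), x⁻ = (-2.4006) → reset → x⁺ = (-2.6365), jump to mode 0
Mode 0: flow for 0.9174 to horizon, guard not reached → x = (-1.6300)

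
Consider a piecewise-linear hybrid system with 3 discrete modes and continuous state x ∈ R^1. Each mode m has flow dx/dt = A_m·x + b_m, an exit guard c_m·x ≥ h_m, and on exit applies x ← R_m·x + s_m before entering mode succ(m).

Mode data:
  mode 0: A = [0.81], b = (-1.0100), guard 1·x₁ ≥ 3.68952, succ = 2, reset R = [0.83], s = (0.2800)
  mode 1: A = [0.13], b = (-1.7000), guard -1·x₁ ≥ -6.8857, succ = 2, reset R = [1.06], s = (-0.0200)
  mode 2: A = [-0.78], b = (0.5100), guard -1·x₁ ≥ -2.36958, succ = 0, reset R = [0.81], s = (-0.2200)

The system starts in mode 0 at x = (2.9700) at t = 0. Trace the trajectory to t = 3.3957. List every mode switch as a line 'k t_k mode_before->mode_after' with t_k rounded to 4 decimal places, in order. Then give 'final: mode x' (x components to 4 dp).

1 0.4308 0->2
2 1.0066 2->0
3 3.0883 0->2
final: 2 2.7691

Mode 0: guard c·x = 3.6895 hit at Δt = 0.4308 (t = 0.4308), x⁻ = (3.6895) → reset → x⁺ = (3.3423), jump to mode 2
Mode 2: guard c·x = -2.3696 hit at Δt = 0.5758 (t = 1.0066), x⁻ = (2.3696) → reset → x⁺ = (1.6994), jump to mode 0
Mode 0: guard c·x = 3.6895 hit at Δt = 2.0817 (t = 3.0883), x⁻ = (3.6895) → reset → x⁺ = (3.3423), jump to mode 2
Mode 2: flow for 0.3074 to horizon, guard not reached → x = (2.7691)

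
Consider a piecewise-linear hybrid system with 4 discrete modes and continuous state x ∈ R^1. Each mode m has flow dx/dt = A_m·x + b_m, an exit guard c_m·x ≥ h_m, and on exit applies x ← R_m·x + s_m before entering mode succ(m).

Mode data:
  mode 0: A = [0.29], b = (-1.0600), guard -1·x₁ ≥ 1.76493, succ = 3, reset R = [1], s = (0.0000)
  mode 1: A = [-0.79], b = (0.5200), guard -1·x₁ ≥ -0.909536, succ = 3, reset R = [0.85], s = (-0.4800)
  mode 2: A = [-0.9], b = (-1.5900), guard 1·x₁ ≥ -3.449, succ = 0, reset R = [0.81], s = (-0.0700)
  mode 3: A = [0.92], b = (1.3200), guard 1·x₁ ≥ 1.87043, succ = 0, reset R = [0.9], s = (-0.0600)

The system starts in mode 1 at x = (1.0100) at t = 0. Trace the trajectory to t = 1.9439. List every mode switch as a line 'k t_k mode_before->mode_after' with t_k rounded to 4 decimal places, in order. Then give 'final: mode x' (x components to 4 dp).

Mode 1: guard c·x = -0.9095 hit at Δt = 0.4257 (t = 0.4257), x⁻ = (0.9095) → reset → x⁺ = (0.2931), jump to mode 3
Mode 3: guard c·x = 1.8704 hit at Δt = 0.7050 (t = 1.1307), x⁻ = (1.8704) → reset → x⁺ = (1.6234), jump to mode 0
Mode 0: flow for 0.8132 to horizon, guard not reached → x = (1.0830)

1 0.4257 1->3
2 1.1307 3->0
final: 0 1.0830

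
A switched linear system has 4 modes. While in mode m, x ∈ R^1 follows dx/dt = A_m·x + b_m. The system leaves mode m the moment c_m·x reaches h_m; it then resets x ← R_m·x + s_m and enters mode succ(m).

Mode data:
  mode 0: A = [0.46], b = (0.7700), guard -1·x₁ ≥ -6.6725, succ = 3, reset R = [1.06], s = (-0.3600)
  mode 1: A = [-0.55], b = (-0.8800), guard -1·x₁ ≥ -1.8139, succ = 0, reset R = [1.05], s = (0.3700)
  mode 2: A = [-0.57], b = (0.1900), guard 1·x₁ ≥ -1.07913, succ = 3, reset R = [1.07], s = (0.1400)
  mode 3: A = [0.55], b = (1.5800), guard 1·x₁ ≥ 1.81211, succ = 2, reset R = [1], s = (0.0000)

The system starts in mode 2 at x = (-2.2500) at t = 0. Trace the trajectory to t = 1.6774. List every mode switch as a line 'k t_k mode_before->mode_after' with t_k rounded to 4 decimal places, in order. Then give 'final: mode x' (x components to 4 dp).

Mode 2: guard c·x = -1.0791 hit at Δt = 1.0592 (t = 1.0592), x⁻ = (-1.0791) → reset → x⁺ = (-1.0147), jump to mode 3
Mode 3: flow for 0.6182 to horizon, guard not reached → x = (-0.2622)

1 1.0592 2->3
final: 3 -0.2622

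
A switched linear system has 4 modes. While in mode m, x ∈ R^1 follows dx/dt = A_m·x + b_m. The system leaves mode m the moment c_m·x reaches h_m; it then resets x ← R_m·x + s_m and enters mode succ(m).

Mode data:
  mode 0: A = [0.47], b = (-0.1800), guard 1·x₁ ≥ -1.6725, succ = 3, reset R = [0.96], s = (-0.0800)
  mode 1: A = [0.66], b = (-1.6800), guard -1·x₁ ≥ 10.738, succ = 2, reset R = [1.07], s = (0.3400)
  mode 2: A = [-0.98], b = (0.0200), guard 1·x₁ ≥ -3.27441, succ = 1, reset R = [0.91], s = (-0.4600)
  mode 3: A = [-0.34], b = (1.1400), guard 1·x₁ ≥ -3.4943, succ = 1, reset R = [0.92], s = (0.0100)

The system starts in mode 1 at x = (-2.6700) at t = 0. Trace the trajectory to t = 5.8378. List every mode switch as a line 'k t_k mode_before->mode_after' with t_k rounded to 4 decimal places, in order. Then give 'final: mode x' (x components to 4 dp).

1 1.4165 1->2
2 2.6623 2->1
3 3.8702 1->2
4 5.1160 2->1
final: 1 -7.0919

Mode 1: guard c·x = 10.7380 hit at Δt = 1.4165 (t = 1.4165), x⁻ = (-10.7380) → reset → x⁺ = (-11.1497), jump to mode 2
Mode 2: guard c·x = -3.2744 hit at Δt = 1.2458 (t = 2.6623), x⁻ = (-3.2744) → reset → x⁺ = (-3.4397), jump to mode 1
Mode 1: guard c·x = 10.7380 hit at Δt = 1.2079 (t = 3.8702), x⁻ = (-10.7380) → reset → x⁺ = (-11.1497), jump to mode 2
Mode 2: guard c·x = -3.2744 hit at Δt = 1.2458 (t = 5.1160), x⁻ = (-3.2744) → reset → x⁺ = (-3.4397), jump to mode 1
Mode 1: flow for 0.7218 to horizon, guard not reached → x = (-7.0919)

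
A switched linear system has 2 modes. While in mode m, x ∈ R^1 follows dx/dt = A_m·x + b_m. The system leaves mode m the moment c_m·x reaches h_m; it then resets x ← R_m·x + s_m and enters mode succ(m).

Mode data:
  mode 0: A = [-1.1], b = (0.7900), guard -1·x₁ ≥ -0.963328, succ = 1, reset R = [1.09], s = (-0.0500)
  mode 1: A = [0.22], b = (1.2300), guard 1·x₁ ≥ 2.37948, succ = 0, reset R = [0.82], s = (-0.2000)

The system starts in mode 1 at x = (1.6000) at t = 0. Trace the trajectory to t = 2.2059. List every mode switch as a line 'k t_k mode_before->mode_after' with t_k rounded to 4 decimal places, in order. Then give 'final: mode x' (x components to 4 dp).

1 0.4678 1->0
2 1.7754 0->1
final: 1 1.6548

Mode 1: guard c·x = 2.3795 hit at Δt = 0.4678 (t = 0.4678), x⁻ = (2.3795) → reset → x⁺ = (1.7512), jump to mode 0
Mode 0: guard c·x = -0.9633 hit at Δt = 1.3076 (t = 1.7754), x⁻ = (0.9633) → reset → x⁺ = (1.0000), jump to mode 1
Mode 1: flow for 0.4305 to horizon, guard not reached → x = (1.6548)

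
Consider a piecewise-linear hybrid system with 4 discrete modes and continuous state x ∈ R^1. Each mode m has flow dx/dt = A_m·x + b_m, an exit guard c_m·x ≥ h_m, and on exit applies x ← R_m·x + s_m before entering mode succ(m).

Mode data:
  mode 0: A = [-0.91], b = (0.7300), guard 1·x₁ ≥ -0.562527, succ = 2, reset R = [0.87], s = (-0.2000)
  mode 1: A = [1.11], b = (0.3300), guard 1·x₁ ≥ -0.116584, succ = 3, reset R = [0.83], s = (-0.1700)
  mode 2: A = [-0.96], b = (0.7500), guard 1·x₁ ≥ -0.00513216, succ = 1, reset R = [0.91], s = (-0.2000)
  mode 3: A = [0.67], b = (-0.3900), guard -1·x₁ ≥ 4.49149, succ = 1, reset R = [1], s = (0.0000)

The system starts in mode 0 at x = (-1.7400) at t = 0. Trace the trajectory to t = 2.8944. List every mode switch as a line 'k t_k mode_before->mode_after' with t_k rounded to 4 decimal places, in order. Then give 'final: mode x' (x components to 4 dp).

Mode 0: guard c·x = -0.5625 hit at Δt = 0.6836 (t = 0.6836), x⁻ = (-0.5625) → reset → x⁺ = (-0.6894), jump to mode 2
Mode 2: guard c·x = -0.0051 hit at Δt = 0.6521 (t = 1.3357), x⁻ = (-0.0051) → reset → x⁺ = (-0.2047), jump to mode 1
Mode 1: guard c·x = -0.1166 hit at Δt = 0.6021 (t = 1.9378), x⁻ = (-0.1166) → reset → x⁺ = (-0.2668), jump to mode 3
Mode 3: flow for 0.9566 to horizon, guard not reached → x = (-1.0292)

1 0.6836 0->2
2 1.3357 2->1
3 1.9378 1->3
final: 3 -1.0292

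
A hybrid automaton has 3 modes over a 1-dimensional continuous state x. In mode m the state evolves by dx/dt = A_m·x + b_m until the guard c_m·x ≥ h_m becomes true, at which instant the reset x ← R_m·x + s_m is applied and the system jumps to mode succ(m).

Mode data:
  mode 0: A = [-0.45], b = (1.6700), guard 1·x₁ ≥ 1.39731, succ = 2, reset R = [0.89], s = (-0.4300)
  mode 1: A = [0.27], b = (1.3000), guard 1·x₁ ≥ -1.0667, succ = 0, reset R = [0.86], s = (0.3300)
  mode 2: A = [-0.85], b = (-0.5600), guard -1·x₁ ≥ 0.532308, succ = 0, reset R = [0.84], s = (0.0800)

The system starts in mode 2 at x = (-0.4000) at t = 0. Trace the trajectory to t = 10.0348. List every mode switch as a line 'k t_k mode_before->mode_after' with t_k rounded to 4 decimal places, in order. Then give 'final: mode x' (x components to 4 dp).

1 0.8421 2->0
2 2.1016 0->2
3 4.9890 2->0
4 6.2485 0->2
5 9.1359 2->0
final: 0 0.9896

Mode 2: guard c·x = 0.5323 hit at Δt = 0.8421 (t = 0.8421), x⁻ = (-0.5323) → reset → x⁺ = (-0.3671), jump to mode 0
Mode 0: guard c·x = 1.3973 hit at Δt = 1.2595 (t = 2.1016), x⁻ = (1.3973) → reset → x⁺ = (0.8136), jump to mode 2
Mode 2: guard c·x = 0.5323 hit at Δt = 2.8874 (t = 4.9890), x⁻ = (-0.5323) → reset → x⁺ = (-0.3671), jump to mode 0
Mode 0: guard c·x = 1.3973 hit at Δt = 1.2595 (t = 6.2485), x⁻ = (1.3973) → reset → x⁺ = (0.8136), jump to mode 2
Mode 2: guard c·x = 0.5323 hit at Δt = 2.8874 (t = 9.1359), x⁻ = (-0.5323) → reset → x⁺ = (-0.3671), jump to mode 0
Mode 0: flow for 0.8989 to horizon, guard not reached → x = (0.9896)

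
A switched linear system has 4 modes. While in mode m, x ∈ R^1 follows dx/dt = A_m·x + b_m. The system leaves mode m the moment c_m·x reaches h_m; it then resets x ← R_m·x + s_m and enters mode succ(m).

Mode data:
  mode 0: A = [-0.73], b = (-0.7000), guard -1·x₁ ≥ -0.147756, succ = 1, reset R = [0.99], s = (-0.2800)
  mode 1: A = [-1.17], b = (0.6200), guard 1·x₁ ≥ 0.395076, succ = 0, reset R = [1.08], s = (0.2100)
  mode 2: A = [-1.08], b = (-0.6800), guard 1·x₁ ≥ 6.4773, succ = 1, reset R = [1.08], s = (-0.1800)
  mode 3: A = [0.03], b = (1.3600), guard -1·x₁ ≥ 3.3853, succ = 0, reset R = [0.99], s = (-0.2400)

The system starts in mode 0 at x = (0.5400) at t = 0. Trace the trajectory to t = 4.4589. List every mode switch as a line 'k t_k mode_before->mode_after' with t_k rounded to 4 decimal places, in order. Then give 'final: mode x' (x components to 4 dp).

1 0.4156 0->1
2 1.7777 1->0
3 2.2789 0->1
4 3.6410 1->0
5 4.1422 0->1
final: 1 0.0717

Mode 0: guard c·x = -0.1478 hit at Δt = 0.4156 (t = 0.4156), x⁻ = (0.1478) → reset → x⁺ = (-0.1337), jump to mode 1
Mode 1: guard c·x = 0.3951 hit at Δt = 1.3621 (t = 1.7777), x⁻ = (0.3951) → reset → x⁺ = (0.6367), jump to mode 0
Mode 0: guard c·x = -0.1478 hit at Δt = 0.5012 (t = 2.2789), x⁻ = (0.1478) → reset → x⁺ = (-0.1337), jump to mode 1
Mode 1: guard c·x = 0.3951 hit at Δt = 1.3621 (t = 3.6410), x⁻ = (0.3951) → reset → x⁺ = (0.6367), jump to mode 0
Mode 0: guard c·x = -0.1478 hit at Δt = 0.5012 (t = 4.1422), x⁻ = (0.1478) → reset → x⁺ = (-0.1337), jump to mode 1
Mode 1: flow for 0.3167 to horizon, guard not reached → x = (0.0717)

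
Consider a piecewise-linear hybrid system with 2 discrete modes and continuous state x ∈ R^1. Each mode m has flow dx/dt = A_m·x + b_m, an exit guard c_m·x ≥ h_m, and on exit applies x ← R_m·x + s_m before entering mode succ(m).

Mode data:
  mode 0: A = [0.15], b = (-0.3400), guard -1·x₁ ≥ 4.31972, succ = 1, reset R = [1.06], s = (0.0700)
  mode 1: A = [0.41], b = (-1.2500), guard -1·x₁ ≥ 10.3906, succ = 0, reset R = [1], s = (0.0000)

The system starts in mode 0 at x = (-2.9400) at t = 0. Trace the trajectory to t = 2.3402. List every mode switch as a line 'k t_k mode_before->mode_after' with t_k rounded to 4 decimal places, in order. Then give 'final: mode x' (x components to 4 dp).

Mode 0: guard c·x = 4.3197 hit at Δt = 1.5671 (t = 1.5671), x⁻ = (-4.3197) → reset → x⁺ = (-4.5089), jump to mode 1
Mode 1: flow for 0.7731 to horizon, guard not reached → x = (-7.3276)

1 1.5671 0->1
final: 1 -7.3276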